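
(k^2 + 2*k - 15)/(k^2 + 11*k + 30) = (k - 3)/(k + 6)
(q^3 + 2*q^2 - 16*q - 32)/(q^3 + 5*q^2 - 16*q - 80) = (q + 2)/(q + 5)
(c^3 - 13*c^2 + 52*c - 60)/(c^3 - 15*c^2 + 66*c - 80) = (c - 6)/(c - 8)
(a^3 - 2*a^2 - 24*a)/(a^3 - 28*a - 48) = a/(a + 2)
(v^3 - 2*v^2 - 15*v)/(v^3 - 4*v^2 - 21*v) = (v - 5)/(v - 7)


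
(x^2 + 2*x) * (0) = 0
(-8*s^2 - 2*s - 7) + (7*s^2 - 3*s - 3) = -s^2 - 5*s - 10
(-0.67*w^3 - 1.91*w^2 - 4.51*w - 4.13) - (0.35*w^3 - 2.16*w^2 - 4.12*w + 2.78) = -1.02*w^3 + 0.25*w^2 - 0.39*w - 6.91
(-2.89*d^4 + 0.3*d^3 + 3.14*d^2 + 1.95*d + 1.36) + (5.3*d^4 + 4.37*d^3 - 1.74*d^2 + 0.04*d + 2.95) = 2.41*d^4 + 4.67*d^3 + 1.4*d^2 + 1.99*d + 4.31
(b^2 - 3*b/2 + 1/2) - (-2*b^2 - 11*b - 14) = 3*b^2 + 19*b/2 + 29/2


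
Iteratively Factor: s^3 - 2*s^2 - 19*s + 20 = (s - 5)*(s^2 + 3*s - 4) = (s - 5)*(s + 4)*(s - 1)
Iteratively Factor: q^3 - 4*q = (q - 2)*(q^2 + 2*q) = q*(q - 2)*(q + 2)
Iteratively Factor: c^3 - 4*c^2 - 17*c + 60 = (c - 3)*(c^2 - c - 20) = (c - 3)*(c + 4)*(c - 5)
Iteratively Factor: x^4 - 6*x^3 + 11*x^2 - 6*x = (x - 1)*(x^3 - 5*x^2 + 6*x) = (x - 2)*(x - 1)*(x^2 - 3*x) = x*(x - 2)*(x - 1)*(x - 3)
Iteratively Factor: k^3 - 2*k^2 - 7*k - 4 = (k + 1)*(k^2 - 3*k - 4) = (k + 1)^2*(k - 4)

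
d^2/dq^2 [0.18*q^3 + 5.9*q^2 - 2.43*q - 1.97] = 1.08*q + 11.8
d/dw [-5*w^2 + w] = 1 - 10*w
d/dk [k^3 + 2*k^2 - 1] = k*(3*k + 4)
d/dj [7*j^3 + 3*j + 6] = 21*j^2 + 3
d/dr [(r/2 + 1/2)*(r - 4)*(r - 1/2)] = 3*r^2/2 - 7*r/2 - 5/4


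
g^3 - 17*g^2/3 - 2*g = g*(g - 6)*(g + 1/3)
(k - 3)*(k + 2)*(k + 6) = k^3 + 5*k^2 - 12*k - 36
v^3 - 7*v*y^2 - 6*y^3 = (v - 3*y)*(v + y)*(v + 2*y)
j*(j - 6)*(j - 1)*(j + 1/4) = j^4 - 27*j^3/4 + 17*j^2/4 + 3*j/2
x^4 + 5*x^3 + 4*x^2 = x^2*(x + 1)*(x + 4)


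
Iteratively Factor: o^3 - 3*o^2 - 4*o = (o - 4)*(o^2 + o) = (o - 4)*(o + 1)*(o)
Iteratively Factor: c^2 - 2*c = (c)*(c - 2)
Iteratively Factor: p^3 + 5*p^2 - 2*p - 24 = (p - 2)*(p^2 + 7*p + 12) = (p - 2)*(p + 4)*(p + 3)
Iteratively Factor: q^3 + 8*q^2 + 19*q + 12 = (q + 4)*(q^2 + 4*q + 3) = (q + 3)*(q + 4)*(q + 1)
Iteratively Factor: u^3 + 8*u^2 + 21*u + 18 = (u + 2)*(u^2 + 6*u + 9) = (u + 2)*(u + 3)*(u + 3)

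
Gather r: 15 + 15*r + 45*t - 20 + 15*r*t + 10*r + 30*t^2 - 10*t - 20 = r*(15*t + 25) + 30*t^2 + 35*t - 25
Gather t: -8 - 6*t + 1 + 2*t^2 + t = 2*t^2 - 5*t - 7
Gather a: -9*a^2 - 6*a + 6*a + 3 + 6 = 9 - 9*a^2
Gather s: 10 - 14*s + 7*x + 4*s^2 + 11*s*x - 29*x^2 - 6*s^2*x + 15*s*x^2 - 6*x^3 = s^2*(4 - 6*x) + s*(15*x^2 + 11*x - 14) - 6*x^3 - 29*x^2 + 7*x + 10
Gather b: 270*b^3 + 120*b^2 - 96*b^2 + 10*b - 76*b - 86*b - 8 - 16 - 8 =270*b^3 + 24*b^2 - 152*b - 32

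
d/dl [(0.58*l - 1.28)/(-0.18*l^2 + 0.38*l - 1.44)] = (0.1044*l^2 - 0.4608*l - 0.3488)/(0.0324*l^4 - 0.1368*l^3 + 0.6628*l^2 - 1.0944*l + 2.0736)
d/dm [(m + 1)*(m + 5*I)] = 2*m + 1 + 5*I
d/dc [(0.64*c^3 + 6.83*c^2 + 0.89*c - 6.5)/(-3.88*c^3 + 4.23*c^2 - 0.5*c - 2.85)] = (8.88178419700125e-16*c^5 + 29.2076*c^4 + 6.2664*c^3 - 88.3117*c^2 + 16.059*c - 5.7865)/(15.0544*c^6 - 32.8248*c^5 + 21.7729*c^4 + 17.886*c^3 - 23.861*c^2 + 2.85*c + 8.1225)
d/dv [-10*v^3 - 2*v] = -30*v^2 - 2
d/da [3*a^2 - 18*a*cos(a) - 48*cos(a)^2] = 18*a*sin(a) + 6*a + 48*sin(2*a) - 18*cos(a)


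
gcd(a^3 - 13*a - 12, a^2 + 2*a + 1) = a + 1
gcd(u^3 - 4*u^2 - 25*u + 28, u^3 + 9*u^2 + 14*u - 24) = u^2 + 3*u - 4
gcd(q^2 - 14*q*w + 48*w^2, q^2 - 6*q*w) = q - 6*w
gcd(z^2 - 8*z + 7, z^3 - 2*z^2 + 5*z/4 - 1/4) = z - 1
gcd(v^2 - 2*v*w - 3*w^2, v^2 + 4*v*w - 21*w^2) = v - 3*w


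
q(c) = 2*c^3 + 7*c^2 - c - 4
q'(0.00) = -1.00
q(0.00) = -4.00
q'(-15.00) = 1139.00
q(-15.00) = -5164.00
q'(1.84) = 45.07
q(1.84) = 30.32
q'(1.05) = 20.32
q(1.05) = 4.98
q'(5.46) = 254.31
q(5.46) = 524.76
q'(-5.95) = 128.12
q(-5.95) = -171.52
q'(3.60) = 127.16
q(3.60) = 176.43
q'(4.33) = 172.11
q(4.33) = 285.28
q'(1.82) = 44.35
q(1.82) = 29.42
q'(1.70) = 40.14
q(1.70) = 24.36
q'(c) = 6*c^2 + 14*c - 1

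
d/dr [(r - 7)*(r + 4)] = 2*r - 3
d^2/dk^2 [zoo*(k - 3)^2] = zoo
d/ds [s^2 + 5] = 2*s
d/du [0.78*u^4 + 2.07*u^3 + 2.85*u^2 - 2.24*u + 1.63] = 3.12*u^3 + 6.21*u^2 + 5.7*u - 2.24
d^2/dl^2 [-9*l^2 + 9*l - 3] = -18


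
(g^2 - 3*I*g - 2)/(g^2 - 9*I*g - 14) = (g - I)/(g - 7*I)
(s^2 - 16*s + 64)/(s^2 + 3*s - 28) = (s^2 - 16*s + 64)/(s^2 + 3*s - 28)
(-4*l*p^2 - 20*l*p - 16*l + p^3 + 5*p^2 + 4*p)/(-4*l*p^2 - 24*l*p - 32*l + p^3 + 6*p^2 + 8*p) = (p + 1)/(p + 2)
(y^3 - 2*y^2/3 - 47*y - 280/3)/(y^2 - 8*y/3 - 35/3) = (y^2 - 3*y - 40)/(y - 5)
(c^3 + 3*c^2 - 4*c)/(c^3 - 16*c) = (c - 1)/(c - 4)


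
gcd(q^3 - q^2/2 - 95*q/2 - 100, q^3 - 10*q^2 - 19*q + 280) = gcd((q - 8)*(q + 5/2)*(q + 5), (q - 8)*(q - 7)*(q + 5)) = q^2 - 3*q - 40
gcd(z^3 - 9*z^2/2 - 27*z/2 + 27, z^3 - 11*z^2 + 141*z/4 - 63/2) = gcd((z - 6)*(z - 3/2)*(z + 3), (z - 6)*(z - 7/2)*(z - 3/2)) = z^2 - 15*z/2 + 9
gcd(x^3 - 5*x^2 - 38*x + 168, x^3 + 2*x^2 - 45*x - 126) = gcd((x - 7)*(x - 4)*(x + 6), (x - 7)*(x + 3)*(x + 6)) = x^2 - x - 42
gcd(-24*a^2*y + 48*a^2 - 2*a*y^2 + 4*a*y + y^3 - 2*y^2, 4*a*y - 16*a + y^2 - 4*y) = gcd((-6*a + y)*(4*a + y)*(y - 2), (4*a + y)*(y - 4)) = 4*a + y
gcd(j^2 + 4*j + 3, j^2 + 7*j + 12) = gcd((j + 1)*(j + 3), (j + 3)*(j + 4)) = j + 3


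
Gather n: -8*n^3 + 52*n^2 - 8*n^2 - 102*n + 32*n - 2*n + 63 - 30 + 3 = -8*n^3 + 44*n^2 - 72*n + 36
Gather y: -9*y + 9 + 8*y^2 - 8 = 8*y^2 - 9*y + 1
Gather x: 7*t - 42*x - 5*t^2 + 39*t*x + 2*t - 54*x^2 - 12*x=-5*t^2 + 9*t - 54*x^2 + x*(39*t - 54)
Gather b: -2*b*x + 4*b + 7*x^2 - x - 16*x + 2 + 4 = b*(4 - 2*x) + 7*x^2 - 17*x + 6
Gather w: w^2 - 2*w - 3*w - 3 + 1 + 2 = w^2 - 5*w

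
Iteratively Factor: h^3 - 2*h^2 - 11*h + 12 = (h - 4)*(h^2 + 2*h - 3) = (h - 4)*(h - 1)*(h + 3)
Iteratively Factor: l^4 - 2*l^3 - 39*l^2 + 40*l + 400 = (l - 5)*(l^3 + 3*l^2 - 24*l - 80) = (l - 5)*(l + 4)*(l^2 - l - 20) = (l - 5)*(l + 4)^2*(l - 5)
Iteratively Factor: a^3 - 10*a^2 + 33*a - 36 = (a - 3)*(a^2 - 7*a + 12) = (a - 4)*(a - 3)*(a - 3)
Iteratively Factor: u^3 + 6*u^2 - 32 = (u + 4)*(u^2 + 2*u - 8) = (u - 2)*(u + 4)*(u + 4)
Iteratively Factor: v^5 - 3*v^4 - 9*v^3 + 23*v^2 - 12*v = (v + 3)*(v^4 - 6*v^3 + 9*v^2 - 4*v) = v*(v + 3)*(v^3 - 6*v^2 + 9*v - 4) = v*(v - 1)*(v + 3)*(v^2 - 5*v + 4) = v*(v - 1)^2*(v + 3)*(v - 4)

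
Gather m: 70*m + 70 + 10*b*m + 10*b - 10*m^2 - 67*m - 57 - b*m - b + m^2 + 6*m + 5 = 9*b - 9*m^2 + m*(9*b + 9) + 18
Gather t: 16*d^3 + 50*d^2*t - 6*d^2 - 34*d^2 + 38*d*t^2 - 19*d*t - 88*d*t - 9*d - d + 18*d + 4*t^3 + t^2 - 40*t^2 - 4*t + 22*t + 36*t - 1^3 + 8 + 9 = 16*d^3 - 40*d^2 + 8*d + 4*t^3 + t^2*(38*d - 39) + t*(50*d^2 - 107*d + 54) + 16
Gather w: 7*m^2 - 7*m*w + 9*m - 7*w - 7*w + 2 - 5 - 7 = 7*m^2 + 9*m + w*(-7*m - 14) - 10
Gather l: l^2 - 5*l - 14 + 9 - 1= l^2 - 5*l - 6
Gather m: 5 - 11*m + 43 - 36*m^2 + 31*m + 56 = -36*m^2 + 20*m + 104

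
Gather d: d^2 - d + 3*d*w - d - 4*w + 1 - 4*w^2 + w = d^2 + d*(3*w - 2) - 4*w^2 - 3*w + 1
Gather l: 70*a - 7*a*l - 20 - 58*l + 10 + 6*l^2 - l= 70*a + 6*l^2 + l*(-7*a - 59) - 10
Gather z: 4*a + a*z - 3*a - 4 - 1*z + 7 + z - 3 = a*z + a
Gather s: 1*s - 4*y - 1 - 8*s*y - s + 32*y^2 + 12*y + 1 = -8*s*y + 32*y^2 + 8*y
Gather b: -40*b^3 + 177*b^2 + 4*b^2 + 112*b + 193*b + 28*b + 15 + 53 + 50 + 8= -40*b^3 + 181*b^2 + 333*b + 126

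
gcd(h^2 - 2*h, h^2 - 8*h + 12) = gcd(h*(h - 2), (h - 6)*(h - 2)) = h - 2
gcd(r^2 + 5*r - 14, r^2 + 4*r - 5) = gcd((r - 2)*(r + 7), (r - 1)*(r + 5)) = 1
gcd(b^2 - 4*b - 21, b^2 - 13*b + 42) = b - 7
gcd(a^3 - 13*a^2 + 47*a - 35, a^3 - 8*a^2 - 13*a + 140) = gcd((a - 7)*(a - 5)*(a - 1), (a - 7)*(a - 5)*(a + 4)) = a^2 - 12*a + 35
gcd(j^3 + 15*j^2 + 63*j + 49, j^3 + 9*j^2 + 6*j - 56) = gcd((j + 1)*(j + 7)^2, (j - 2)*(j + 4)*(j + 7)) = j + 7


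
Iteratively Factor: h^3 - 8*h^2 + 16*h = (h)*(h^2 - 8*h + 16) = h*(h - 4)*(h - 4)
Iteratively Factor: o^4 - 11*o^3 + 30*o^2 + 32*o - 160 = (o + 2)*(o^3 - 13*o^2 + 56*o - 80) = (o - 4)*(o + 2)*(o^2 - 9*o + 20) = (o - 4)^2*(o + 2)*(o - 5)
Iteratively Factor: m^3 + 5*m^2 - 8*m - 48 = (m - 3)*(m^2 + 8*m + 16) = (m - 3)*(m + 4)*(m + 4)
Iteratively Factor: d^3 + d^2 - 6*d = (d + 3)*(d^2 - 2*d) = d*(d + 3)*(d - 2)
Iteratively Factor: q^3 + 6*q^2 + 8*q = (q + 2)*(q^2 + 4*q) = (q + 2)*(q + 4)*(q)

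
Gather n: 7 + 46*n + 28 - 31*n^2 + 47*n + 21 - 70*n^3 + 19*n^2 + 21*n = -70*n^3 - 12*n^2 + 114*n + 56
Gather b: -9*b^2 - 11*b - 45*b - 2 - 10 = -9*b^2 - 56*b - 12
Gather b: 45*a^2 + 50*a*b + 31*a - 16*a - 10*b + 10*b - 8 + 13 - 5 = 45*a^2 + 50*a*b + 15*a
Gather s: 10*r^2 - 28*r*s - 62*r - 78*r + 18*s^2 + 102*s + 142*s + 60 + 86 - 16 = 10*r^2 - 140*r + 18*s^2 + s*(244 - 28*r) + 130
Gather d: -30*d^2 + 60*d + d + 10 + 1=-30*d^2 + 61*d + 11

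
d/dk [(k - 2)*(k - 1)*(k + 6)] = 3*k^2 + 6*k - 16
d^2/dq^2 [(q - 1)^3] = 6*q - 6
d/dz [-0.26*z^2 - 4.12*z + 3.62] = -0.52*z - 4.12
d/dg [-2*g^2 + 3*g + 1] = 3 - 4*g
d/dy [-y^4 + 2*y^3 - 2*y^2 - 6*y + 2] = -4*y^3 + 6*y^2 - 4*y - 6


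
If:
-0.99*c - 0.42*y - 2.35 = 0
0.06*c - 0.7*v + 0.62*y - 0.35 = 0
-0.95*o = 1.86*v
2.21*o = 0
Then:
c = -2.73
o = 0.00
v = 0.00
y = 0.83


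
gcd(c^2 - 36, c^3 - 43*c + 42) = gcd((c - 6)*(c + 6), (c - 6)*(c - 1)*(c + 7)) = c - 6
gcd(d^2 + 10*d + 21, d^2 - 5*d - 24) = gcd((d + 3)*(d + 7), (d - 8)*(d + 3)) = d + 3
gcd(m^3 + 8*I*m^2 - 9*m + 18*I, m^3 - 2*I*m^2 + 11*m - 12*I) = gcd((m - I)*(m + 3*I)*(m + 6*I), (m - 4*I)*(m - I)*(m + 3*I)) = m^2 + 2*I*m + 3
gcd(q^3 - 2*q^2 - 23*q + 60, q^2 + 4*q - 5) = q + 5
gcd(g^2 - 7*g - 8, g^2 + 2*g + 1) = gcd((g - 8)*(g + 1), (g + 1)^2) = g + 1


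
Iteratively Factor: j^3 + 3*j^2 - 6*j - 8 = (j + 1)*(j^2 + 2*j - 8) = (j + 1)*(j + 4)*(j - 2)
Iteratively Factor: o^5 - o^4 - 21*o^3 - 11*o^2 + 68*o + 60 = (o + 2)*(o^4 - 3*o^3 - 15*o^2 + 19*o + 30) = (o - 5)*(o + 2)*(o^3 + 2*o^2 - 5*o - 6) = (o - 5)*(o - 2)*(o + 2)*(o^2 + 4*o + 3) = (o - 5)*(o - 2)*(o + 1)*(o + 2)*(o + 3)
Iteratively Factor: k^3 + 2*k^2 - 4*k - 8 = (k + 2)*(k^2 - 4) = (k - 2)*(k + 2)*(k + 2)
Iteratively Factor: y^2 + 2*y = (y)*(y + 2)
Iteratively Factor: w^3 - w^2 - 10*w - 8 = (w + 2)*(w^2 - 3*w - 4) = (w + 1)*(w + 2)*(w - 4)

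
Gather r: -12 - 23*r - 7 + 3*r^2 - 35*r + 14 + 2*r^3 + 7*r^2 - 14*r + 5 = 2*r^3 + 10*r^2 - 72*r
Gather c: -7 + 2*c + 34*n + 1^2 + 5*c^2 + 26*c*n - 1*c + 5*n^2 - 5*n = 5*c^2 + c*(26*n + 1) + 5*n^2 + 29*n - 6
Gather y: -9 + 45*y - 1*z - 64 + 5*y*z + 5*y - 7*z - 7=y*(5*z + 50) - 8*z - 80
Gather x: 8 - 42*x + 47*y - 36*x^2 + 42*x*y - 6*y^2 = -36*x^2 + x*(42*y - 42) - 6*y^2 + 47*y + 8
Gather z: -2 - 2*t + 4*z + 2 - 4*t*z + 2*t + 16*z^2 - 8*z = 16*z^2 + z*(-4*t - 4)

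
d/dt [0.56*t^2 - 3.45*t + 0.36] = 1.12*t - 3.45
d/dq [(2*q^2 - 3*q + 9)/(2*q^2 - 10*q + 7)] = (-14*q^2 - 8*q + 69)/(4*q^4 - 40*q^3 + 128*q^2 - 140*q + 49)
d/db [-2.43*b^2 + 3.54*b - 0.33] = 3.54 - 4.86*b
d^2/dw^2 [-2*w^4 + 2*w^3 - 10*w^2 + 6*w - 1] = -24*w^2 + 12*w - 20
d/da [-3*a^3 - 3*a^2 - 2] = 3*a*(-3*a - 2)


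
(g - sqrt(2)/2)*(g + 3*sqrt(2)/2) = g^2 + sqrt(2)*g - 3/2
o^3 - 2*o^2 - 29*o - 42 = (o - 7)*(o + 2)*(o + 3)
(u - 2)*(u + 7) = u^2 + 5*u - 14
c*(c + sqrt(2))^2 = c^3 + 2*sqrt(2)*c^2 + 2*c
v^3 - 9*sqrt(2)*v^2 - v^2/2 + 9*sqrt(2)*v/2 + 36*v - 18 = (v - 1/2)*(v - 6*sqrt(2))*(v - 3*sqrt(2))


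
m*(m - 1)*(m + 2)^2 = m^4 + 3*m^3 - 4*m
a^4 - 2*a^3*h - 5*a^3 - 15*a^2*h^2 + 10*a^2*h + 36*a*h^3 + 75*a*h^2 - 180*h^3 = (a - 5)*(a - 3*h)^2*(a + 4*h)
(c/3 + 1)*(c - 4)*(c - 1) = c^3/3 - 2*c^2/3 - 11*c/3 + 4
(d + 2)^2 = d^2 + 4*d + 4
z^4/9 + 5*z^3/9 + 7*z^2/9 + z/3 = z*(z/3 + 1/3)*(z/3 + 1)*(z + 1)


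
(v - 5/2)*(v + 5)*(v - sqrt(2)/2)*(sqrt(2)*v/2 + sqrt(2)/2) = sqrt(2)*v^4/2 - v^3/2 + 7*sqrt(2)*v^3/4 - 5*sqrt(2)*v^2 - 7*v^2/4 - 25*sqrt(2)*v/4 + 5*v + 25/4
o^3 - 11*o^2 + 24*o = o*(o - 8)*(o - 3)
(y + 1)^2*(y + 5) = y^3 + 7*y^2 + 11*y + 5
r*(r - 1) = r^2 - r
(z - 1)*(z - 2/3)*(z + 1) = z^3 - 2*z^2/3 - z + 2/3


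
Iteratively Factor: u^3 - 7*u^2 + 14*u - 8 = (u - 4)*(u^2 - 3*u + 2) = (u - 4)*(u - 2)*(u - 1)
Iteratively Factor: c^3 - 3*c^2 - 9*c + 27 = (c + 3)*(c^2 - 6*c + 9) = (c - 3)*(c + 3)*(c - 3)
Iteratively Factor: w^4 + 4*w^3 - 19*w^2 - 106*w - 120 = (w + 4)*(w^3 - 19*w - 30) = (w + 3)*(w + 4)*(w^2 - 3*w - 10) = (w + 2)*(w + 3)*(w + 4)*(w - 5)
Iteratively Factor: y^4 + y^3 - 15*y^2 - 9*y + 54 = (y + 3)*(y^3 - 2*y^2 - 9*y + 18) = (y - 2)*(y + 3)*(y^2 - 9) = (y - 2)*(y + 3)^2*(y - 3)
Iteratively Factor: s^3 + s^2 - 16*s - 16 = (s + 4)*(s^2 - 3*s - 4) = (s + 1)*(s + 4)*(s - 4)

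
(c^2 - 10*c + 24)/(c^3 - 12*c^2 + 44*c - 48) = 1/(c - 2)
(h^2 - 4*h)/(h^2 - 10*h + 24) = h/(h - 6)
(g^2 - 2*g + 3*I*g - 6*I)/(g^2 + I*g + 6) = (g - 2)/(g - 2*I)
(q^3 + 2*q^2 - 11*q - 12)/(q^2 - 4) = (q^3 + 2*q^2 - 11*q - 12)/(q^2 - 4)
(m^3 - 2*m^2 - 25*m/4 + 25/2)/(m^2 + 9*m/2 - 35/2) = (m^2 + m/2 - 5)/(m + 7)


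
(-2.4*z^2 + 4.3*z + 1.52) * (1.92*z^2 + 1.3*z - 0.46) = -4.608*z^4 + 5.136*z^3 + 9.6124*z^2 - 0.00199999999999978*z - 0.6992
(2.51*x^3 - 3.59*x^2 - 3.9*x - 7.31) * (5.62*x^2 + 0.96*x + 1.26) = 14.1062*x^5 - 17.7662*x^4 - 22.2018*x^3 - 49.3496*x^2 - 11.9316*x - 9.2106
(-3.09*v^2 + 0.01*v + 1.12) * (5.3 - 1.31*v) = 4.0479*v^3 - 16.3901*v^2 - 1.4142*v + 5.936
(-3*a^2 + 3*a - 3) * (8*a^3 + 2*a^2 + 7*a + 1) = -24*a^5 + 18*a^4 - 39*a^3 + 12*a^2 - 18*a - 3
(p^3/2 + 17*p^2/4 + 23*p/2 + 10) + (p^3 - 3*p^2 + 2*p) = 3*p^3/2 + 5*p^2/4 + 27*p/2 + 10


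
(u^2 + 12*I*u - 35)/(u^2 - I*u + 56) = (u + 5*I)/(u - 8*I)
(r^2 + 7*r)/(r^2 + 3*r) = (r + 7)/(r + 3)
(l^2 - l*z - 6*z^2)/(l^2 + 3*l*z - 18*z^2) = (l + 2*z)/(l + 6*z)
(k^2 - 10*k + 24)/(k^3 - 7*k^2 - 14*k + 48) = (k^2 - 10*k + 24)/(k^3 - 7*k^2 - 14*k + 48)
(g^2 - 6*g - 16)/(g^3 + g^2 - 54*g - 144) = (g + 2)/(g^2 + 9*g + 18)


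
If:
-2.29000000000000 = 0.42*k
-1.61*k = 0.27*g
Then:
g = 32.51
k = -5.45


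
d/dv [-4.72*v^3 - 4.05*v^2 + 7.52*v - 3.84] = -14.16*v^2 - 8.1*v + 7.52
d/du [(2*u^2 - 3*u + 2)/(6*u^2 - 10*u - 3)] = (-2*u^2 - 36*u + 29)/(36*u^4 - 120*u^3 + 64*u^2 + 60*u + 9)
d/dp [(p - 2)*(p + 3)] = 2*p + 1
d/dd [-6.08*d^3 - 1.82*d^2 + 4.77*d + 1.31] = -18.24*d^2 - 3.64*d + 4.77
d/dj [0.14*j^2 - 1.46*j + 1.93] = 0.28*j - 1.46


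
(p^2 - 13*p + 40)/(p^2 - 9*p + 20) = (p - 8)/(p - 4)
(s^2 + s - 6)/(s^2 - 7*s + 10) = (s + 3)/(s - 5)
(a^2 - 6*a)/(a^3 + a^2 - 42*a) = 1/(a + 7)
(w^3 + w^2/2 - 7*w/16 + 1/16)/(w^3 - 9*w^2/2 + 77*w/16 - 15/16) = (4*w^2 + 3*w - 1)/(4*w^2 - 17*w + 15)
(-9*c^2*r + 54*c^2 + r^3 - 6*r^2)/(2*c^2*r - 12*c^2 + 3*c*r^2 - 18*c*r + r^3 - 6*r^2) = (-9*c^2 + r^2)/(2*c^2 + 3*c*r + r^2)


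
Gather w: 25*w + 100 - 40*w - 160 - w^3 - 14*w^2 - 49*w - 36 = -w^3 - 14*w^2 - 64*w - 96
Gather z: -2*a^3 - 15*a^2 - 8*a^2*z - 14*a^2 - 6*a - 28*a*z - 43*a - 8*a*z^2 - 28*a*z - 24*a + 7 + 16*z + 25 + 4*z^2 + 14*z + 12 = -2*a^3 - 29*a^2 - 73*a + z^2*(4 - 8*a) + z*(-8*a^2 - 56*a + 30) + 44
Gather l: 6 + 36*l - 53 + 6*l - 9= 42*l - 56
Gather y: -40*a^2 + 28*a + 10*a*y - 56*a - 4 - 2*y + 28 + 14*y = -40*a^2 - 28*a + y*(10*a + 12) + 24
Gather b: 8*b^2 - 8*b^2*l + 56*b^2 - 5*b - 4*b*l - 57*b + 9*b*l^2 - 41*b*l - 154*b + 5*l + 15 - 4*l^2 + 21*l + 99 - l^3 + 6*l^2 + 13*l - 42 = b^2*(64 - 8*l) + b*(9*l^2 - 45*l - 216) - l^3 + 2*l^2 + 39*l + 72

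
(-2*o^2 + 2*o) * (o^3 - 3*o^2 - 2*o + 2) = -2*o^5 + 8*o^4 - 2*o^3 - 8*o^2 + 4*o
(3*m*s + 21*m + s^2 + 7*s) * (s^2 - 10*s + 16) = 3*m*s^3 - 9*m*s^2 - 162*m*s + 336*m + s^4 - 3*s^3 - 54*s^2 + 112*s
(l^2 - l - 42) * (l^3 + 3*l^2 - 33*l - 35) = l^5 + 2*l^4 - 78*l^3 - 128*l^2 + 1421*l + 1470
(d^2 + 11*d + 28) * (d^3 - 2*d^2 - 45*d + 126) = d^5 + 9*d^4 - 39*d^3 - 425*d^2 + 126*d + 3528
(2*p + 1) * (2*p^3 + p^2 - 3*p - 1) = 4*p^4 + 4*p^3 - 5*p^2 - 5*p - 1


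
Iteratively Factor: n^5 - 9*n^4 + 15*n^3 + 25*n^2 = (n)*(n^4 - 9*n^3 + 15*n^2 + 25*n) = n*(n + 1)*(n^3 - 10*n^2 + 25*n) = n*(n - 5)*(n + 1)*(n^2 - 5*n) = n^2*(n - 5)*(n + 1)*(n - 5)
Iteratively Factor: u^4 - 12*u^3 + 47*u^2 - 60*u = (u)*(u^3 - 12*u^2 + 47*u - 60) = u*(u - 4)*(u^2 - 8*u + 15) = u*(u - 4)*(u - 3)*(u - 5)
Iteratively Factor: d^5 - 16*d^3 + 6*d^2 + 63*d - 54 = (d - 3)*(d^4 + 3*d^3 - 7*d^2 - 15*d + 18) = (d - 3)*(d - 2)*(d^3 + 5*d^2 + 3*d - 9) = (d - 3)*(d - 2)*(d + 3)*(d^2 + 2*d - 3) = (d - 3)*(d - 2)*(d + 3)^2*(d - 1)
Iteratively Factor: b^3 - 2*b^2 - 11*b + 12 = (b - 1)*(b^2 - b - 12) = (b - 1)*(b + 3)*(b - 4)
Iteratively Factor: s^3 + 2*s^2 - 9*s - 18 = (s + 3)*(s^2 - s - 6) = (s - 3)*(s + 3)*(s + 2)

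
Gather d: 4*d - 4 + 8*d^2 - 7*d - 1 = 8*d^2 - 3*d - 5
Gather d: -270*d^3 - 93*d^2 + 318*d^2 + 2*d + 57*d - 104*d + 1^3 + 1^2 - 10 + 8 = -270*d^3 + 225*d^2 - 45*d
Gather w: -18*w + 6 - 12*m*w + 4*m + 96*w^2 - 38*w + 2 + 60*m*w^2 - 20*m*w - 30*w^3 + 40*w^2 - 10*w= 4*m - 30*w^3 + w^2*(60*m + 136) + w*(-32*m - 66) + 8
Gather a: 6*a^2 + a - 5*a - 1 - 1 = 6*a^2 - 4*a - 2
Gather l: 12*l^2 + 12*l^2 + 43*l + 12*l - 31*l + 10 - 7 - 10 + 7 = 24*l^2 + 24*l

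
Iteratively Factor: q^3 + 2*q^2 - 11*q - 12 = (q - 3)*(q^2 + 5*q + 4) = (q - 3)*(q + 1)*(q + 4)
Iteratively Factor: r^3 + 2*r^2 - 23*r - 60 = (r - 5)*(r^2 + 7*r + 12) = (r - 5)*(r + 4)*(r + 3)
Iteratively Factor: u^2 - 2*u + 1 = (u - 1)*(u - 1)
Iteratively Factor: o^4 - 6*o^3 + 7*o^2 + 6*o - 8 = (o - 1)*(o^3 - 5*o^2 + 2*o + 8) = (o - 4)*(o - 1)*(o^2 - o - 2) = (o - 4)*(o - 1)*(o + 1)*(o - 2)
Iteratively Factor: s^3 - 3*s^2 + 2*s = (s)*(s^2 - 3*s + 2) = s*(s - 1)*(s - 2)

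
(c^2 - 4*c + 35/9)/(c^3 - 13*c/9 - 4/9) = (-9*c^2 + 36*c - 35)/(-9*c^3 + 13*c + 4)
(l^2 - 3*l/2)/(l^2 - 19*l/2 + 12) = l/(l - 8)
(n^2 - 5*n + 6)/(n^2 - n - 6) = (n - 2)/(n + 2)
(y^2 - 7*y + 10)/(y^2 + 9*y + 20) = (y^2 - 7*y + 10)/(y^2 + 9*y + 20)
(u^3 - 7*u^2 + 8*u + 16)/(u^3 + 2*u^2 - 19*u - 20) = (u - 4)/(u + 5)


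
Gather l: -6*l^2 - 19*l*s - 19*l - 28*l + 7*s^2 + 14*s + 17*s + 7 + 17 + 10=-6*l^2 + l*(-19*s - 47) + 7*s^2 + 31*s + 34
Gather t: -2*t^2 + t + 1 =-2*t^2 + t + 1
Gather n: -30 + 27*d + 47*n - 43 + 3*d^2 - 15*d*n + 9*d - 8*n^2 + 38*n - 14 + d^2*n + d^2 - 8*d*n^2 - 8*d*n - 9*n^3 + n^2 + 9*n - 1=4*d^2 + 36*d - 9*n^3 + n^2*(-8*d - 7) + n*(d^2 - 23*d + 94) - 88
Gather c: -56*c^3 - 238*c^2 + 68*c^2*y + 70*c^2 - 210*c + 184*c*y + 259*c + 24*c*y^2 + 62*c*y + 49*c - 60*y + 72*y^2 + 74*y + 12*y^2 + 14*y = -56*c^3 + c^2*(68*y - 168) + c*(24*y^2 + 246*y + 98) + 84*y^2 + 28*y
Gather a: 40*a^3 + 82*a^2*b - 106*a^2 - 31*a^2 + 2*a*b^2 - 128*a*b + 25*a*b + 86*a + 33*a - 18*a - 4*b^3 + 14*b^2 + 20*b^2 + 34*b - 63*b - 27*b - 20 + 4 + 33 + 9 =40*a^3 + a^2*(82*b - 137) + a*(2*b^2 - 103*b + 101) - 4*b^3 + 34*b^2 - 56*b + 26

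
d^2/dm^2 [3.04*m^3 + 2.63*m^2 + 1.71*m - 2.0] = 18.24*m + 5.26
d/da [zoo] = 0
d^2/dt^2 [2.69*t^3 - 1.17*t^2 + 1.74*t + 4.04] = 16.14*t - 2.34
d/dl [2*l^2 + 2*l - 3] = 4*l + 2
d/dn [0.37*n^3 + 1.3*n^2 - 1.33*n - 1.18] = 1.11*n^2 + 2.6*n - 1.33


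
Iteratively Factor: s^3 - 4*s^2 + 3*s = (s - 1)*(s^2 - 3*s) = s*(s - 1)*(s - 3)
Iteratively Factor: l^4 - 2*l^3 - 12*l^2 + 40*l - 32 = (l + 4)*(l^3 - 6*l^2 + 12*l - 8) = (l - 2)*(l + 4)*(l^2 - 4*l + 4) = (l - 2)^2*(l + 4)*(l - 2)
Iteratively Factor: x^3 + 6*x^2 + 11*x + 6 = (x + 1)*(x^2 + 5*x + 6) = (x + 1)*(x + 3)*(x + 2)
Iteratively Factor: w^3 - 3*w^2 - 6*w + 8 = (w + 2)*(w^2 - 5*w + 4) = (w - 1)*(w + 2)*(w - 4)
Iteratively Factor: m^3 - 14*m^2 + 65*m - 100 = (m - 4)*(m^2 - 10*m + 25) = (m - 5)*(m - 4)*(m - 5)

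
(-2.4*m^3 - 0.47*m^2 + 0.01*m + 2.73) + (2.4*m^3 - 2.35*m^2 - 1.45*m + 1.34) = -2.82*m^2 - 1.44*m + 4.07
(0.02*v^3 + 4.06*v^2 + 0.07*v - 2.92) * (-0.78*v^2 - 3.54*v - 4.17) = -0.0156*v^5 - 3.2376*v^4 - 14.5104*v^3 - 14.9004*v^2 + 10.0449*v + 12.1764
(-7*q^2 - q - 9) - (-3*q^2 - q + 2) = -4*q^2 - 11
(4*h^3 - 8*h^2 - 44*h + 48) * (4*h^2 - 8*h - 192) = 16*h^5 - 64*h^4 - 880*h^3 + 2080*h^2 + 8064*h - 9216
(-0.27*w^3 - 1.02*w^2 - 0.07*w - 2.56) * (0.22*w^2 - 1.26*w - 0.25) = -0.0594*w^5 + 0.1158*w^4 + 1.3373*w^3 - 0.22*w^2 + 3.2431*w + 0.64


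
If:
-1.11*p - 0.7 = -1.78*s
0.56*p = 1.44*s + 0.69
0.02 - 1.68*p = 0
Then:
No Solution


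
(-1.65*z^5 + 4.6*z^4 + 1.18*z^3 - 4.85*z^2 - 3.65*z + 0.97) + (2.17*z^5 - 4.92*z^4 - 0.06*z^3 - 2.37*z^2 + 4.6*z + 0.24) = 0.52*z^5 - 0.32*z^4 + 1.12*z^3 - 7.22*z^2 + 0.95*z + 1.21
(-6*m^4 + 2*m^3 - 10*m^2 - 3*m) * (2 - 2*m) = 12*m^5 - 16*m^4 + 24*m^3 - 14*m^2 - 6*m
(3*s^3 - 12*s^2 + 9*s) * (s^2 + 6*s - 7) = 3*s^5 + 6*s^4 - 84*s^3 + 138*s^2 - 63*s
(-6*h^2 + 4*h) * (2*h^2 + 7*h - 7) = -12*h^4 - 34*h^3 + 70*h^2 - 28*h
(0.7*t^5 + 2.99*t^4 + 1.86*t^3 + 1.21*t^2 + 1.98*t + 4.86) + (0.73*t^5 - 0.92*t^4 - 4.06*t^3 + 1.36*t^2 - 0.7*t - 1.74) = 1.43*t^5 + 2.07*t^4 - 2.2*t^3 + 2.57*t^2 + 1.28*t + 3.12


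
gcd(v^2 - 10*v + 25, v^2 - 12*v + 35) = v - 5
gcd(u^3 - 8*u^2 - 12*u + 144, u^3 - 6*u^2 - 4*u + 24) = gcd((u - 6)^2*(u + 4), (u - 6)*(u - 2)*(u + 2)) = u - 6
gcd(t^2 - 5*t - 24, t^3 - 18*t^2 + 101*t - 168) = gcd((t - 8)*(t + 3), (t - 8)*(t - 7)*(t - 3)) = t - 8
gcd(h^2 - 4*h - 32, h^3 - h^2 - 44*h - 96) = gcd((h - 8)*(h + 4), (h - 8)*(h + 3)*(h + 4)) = h^2 - 4*h - 32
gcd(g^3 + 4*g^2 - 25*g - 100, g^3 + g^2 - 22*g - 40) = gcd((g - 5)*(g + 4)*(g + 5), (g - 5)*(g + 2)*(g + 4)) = g^2 - g - 20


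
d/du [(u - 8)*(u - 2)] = 2*u - 10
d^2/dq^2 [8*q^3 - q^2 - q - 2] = 48*q - 2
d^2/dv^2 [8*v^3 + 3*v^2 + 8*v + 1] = 48*v + 6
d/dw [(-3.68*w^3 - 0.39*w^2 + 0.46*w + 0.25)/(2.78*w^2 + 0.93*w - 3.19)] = (-10.2304*w^4 - 6.8448*w^3 + 33.5761*w^2 + 1.0982*w - 1.6999)/(7.7284*w^4 + 5.1708*w^3 - 16.8715*w^2 - 5.9334*w + 10.1761)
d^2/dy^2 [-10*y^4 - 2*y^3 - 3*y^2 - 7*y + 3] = -120*y^2 - 12*y - 6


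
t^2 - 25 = (t - 5)*(t + 5)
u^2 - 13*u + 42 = (u - 7)*(u - 6)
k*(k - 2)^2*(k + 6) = k^4 + 2*k^3 - 20*k^2 + 24*k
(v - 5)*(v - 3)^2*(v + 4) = v^4 - 7*v^3 - 5*v^2 + 111*v - 180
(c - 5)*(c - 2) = c^2 - 7*c + 10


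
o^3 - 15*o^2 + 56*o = o*(o - 8)*(o - 7)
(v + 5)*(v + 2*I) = v^2 + 5*v + 2*I*v + 10*I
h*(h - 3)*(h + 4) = h^3 + h^2 - 12*h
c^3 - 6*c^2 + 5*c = c*(c - 5)*(c - 1)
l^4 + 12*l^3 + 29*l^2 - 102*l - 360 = (l - 3)*(l + 4)*(l + 5)*(l + 6)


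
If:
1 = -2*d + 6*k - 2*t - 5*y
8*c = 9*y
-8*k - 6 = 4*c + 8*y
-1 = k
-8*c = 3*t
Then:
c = 9/50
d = -171/50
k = -1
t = -12/25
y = 4/25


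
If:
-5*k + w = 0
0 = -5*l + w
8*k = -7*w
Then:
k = 0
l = 0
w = 0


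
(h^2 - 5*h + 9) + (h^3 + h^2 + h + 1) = h^3 + 2*h^2 - 4*h + 10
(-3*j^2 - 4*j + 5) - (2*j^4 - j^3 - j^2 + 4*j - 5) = -2*j^4 + j^3 - 2*j^2 - 8*j + 10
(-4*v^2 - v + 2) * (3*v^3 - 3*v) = -12*v^5 - 3*v^4 + 18*v^3 + 3*v^2 - 6*v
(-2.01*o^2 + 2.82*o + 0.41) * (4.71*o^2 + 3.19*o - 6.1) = -9.4671*o^4 + 6.8703*o^3 + 23.1879*o^2 - 15.8941*o - 2.501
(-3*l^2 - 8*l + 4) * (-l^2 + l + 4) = 3*l^4 + 5*l^3 - 24*l^2 - 28*l + 16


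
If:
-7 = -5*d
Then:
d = 7/5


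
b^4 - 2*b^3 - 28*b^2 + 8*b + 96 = (b - 6)*(b - 2)*(b + 2)*(b + 4)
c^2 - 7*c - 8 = (c - 8)*(c + 1)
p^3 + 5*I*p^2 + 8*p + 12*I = (p - 2*I)*(p + I)*(p + 6*I)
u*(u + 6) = u^2 + 6*u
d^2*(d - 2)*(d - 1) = d^4 - 3*d^3 + 2*d^2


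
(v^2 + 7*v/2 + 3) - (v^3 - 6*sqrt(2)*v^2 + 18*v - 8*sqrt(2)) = -v^3 + v^2 + 6*sqrt(2)*v^2 - 29*v/2 + 3 + 8*sqrt(2)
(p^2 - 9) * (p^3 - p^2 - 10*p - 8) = p^5 - p^4 - 19*p^3 + p^2 + 90*p + 72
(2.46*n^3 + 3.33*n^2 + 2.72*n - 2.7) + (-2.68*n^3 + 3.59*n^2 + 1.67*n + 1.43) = -0.22*n^3 + 6.92*n^2 + 4.39*n - 1.27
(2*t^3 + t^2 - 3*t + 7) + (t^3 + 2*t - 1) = 3*t^3 + t^2 - t + 6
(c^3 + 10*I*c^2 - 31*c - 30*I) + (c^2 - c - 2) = c^3 + c^2 + 10*I*c^2 - 32*c - 2 - 30*I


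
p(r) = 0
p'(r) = 0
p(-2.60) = 0.00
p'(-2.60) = 0.00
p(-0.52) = 0.00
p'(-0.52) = 0.00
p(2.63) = 0.00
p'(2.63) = 0.00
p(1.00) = 0.00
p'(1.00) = 0.00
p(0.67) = 0.00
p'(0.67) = 0.00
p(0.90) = 0.00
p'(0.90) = 0.00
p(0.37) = 0.00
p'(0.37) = 0.00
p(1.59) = 0.00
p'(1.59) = 0.00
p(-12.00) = 0.00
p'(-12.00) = 0.00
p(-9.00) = 0.00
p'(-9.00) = 0.00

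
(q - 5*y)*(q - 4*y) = q^2 - 9*q*y + 20*y^2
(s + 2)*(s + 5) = s^2 + 7*s + 10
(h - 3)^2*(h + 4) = h^3 - 2*h^2 - 15*h + 36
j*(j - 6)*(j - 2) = j^3 - 8*j^2 + 12*j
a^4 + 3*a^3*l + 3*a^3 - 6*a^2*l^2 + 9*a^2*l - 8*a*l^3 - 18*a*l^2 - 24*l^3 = (a + 3)*(a - 2*l)*(a + l)*(a + 4*l)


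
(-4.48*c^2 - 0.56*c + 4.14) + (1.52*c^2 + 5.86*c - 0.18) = -2.96*c^2 + 5.3*c + 3.96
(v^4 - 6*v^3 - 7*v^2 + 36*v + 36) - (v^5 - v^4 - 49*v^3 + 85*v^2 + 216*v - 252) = -v^5 + 2*v^4 + 43*v^3 - 92*v^2 - 180*v + 288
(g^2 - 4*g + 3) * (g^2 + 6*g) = g^4 + 2*g^3 - 21*g^2 + 18*g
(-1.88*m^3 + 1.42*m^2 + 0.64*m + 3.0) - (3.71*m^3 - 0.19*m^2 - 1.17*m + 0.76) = -5.59*m^3 + 1.61*m^2 + 1.81*m + 2.24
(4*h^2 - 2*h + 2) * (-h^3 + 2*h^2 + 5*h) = -4*h^5 + 10*h^4 + 14*h^3 - 6*h^2 + 10*h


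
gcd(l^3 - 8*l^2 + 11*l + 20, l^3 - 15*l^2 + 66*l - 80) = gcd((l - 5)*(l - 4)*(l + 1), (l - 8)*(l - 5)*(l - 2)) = l - 5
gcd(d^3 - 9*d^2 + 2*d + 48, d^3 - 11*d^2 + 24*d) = d^2 - 11*d + 24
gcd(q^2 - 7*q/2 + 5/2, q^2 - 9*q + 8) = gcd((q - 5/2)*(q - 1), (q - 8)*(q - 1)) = q - 1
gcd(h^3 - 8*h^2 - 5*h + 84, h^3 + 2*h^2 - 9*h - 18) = h + 3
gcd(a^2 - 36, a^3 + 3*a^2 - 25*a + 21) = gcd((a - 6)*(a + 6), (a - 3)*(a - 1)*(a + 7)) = 1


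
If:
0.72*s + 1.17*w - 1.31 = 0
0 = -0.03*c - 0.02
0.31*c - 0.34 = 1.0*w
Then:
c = -0.67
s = 2.71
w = -0.55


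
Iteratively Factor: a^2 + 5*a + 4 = (a + 4)*(a + 1)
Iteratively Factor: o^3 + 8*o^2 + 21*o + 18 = (o + 3)*(o^2 + 5*o + 6) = (o + 3)^2*(o + 2)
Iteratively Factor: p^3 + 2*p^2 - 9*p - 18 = (p + 3)*(p^2 - p - 6) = (p + 2)*(p + 3)*(p - 3)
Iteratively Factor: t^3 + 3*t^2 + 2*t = (t + 1)*(t^2 + 2*t) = t*(t + 1)*(t + 2)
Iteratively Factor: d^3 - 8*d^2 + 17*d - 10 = (d - 1)*(d^2 - 7*d + 10) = (d - 2)*(d - 1)*(d - 5)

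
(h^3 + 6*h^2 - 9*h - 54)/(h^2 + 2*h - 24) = (h^2 - 9)/(h - 4)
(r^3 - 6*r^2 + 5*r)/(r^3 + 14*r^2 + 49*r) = (r^2 - 6*r + 5)/(r^2 + 14*r + 49)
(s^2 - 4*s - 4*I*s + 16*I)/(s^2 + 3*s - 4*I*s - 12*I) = (s - 4)/(s + 3)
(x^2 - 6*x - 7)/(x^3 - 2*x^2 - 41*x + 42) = (x + 1)/(x^2 + 5*x - 6)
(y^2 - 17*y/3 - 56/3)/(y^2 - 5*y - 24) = (y + 7/3)/(y + 3)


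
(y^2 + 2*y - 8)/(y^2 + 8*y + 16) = (y - 2)/(y + 4)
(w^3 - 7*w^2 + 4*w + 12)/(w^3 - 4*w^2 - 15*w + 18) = (w^2 - w - 2)/(w^2 + 2*w - 3)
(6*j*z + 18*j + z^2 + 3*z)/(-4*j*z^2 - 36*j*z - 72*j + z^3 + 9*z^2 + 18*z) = (6*j + z)/(-4*j*z - 24*j + z^2 + 6*z)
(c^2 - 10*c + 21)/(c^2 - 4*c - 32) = (-c^2 + 10*c - 21)/(-c^2 + 4*c + 32)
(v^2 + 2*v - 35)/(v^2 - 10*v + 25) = (v + 7)/(v - 5)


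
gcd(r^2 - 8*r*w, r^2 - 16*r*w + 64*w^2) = r - 8*w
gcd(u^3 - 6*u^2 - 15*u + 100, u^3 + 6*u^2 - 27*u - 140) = u^2 - u - 20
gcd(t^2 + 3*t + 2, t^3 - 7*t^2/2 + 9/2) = t + 1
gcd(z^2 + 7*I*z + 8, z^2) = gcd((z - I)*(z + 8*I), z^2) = 1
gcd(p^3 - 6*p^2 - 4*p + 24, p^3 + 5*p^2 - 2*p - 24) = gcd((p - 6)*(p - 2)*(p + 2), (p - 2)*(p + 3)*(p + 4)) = p - 2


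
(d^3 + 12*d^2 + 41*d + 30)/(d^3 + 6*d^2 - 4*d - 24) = (d^2 + 6*d + 5)/(d^2 - 4)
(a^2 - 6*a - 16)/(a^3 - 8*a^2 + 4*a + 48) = (a - 8)/(a^2 - 10*a + 24)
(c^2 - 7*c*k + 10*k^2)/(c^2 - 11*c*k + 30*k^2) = (c - 2*k)/(c - 6*k)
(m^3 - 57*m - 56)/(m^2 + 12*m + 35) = (m^2 - 7*m - 8)/(m + 5)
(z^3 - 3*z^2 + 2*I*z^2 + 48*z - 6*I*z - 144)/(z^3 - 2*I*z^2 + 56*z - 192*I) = (z - 3)/(z - 4*I)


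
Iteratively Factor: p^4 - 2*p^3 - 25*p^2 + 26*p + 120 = (p + 2)*(p^3 - 4*p^2 - 17*p + 60) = (p - 3)*(p + 2)*(p^2 - p - 20) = (p - 5)*(p - 3)*(p + 2)*(p + 4)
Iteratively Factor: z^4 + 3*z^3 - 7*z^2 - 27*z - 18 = (z + 1)*(z^3 + 2*z^2 - 9*z - 18) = (z + 1)*(z + 3)*(z^2 - z - 6) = (z + 1)*(z + 2)*(z + 3)*(z - 3)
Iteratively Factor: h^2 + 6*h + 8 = (h + 2)*(h + 4)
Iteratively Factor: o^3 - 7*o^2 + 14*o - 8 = (o - 4)*(o^2 - 3*o + 2) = (o - 4)*(o - 1)*(o - 2)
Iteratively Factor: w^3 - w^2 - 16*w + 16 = (w - 4)*(w^2 + 3*w - 4) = (w - 4)*(w + 4)*(w - 1)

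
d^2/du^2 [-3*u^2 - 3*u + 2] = -6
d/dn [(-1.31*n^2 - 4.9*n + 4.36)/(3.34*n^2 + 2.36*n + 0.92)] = (13.2744*n^2 - 31.5352*n - 14.7976)/(11.1556*n^4 + 15.7648*n^3 + 11.7152*n^2 + 4.3424*n + 0.8464)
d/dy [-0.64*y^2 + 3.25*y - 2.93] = 3.25 - 1.28*y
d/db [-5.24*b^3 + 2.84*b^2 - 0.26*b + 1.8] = -15.72*b^2 + 5.68*b - 0.26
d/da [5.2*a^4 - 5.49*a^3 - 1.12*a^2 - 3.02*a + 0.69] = 20.8*a^3 - 16.47*a^2 - 2.24*a - 3.02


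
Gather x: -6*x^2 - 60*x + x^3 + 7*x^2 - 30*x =x^3 + x^2 - 90*x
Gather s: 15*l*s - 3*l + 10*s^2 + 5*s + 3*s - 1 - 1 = -3*l + 10*s^2 + s*(15*l + 8) - 2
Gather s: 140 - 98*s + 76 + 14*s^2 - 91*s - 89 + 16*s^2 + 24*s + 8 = 30*s^2 - 165*s + 135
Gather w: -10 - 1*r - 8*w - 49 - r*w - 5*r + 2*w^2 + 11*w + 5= -6*r + 2*w^2 + w*(3 - r) - 54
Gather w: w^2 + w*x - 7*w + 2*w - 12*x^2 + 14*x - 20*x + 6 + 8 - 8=w^2 + w*(x - 5) - 12*x^2 - 6*x + 6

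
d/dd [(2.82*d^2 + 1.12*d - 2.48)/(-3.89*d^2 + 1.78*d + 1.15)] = (9.3764*d^2 - 12.8084*d + 5.7024)/(15.1321*d^4 - 13.8484*d^3 - 5.7786*d^2 + 4.094*d + 1.3225)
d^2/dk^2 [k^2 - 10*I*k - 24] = 2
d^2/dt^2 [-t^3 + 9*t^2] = 18 - 6*t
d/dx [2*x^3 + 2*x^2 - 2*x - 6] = 6*x^2 + 4*x - 2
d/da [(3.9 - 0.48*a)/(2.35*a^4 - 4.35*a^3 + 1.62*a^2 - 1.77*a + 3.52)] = (3.384*a^4 - 40.836*a^3 + 51.6726*a^2 - 12.636*a + 5.2134)/(5.5225*a^8 - 20.445*a^7 + 26.5365*a^6 - 22.413*a^5 + 34.5674*a^4 - 36.3588*a^3 + 14.5377*a^2 - 12.4608*a + 12.3904)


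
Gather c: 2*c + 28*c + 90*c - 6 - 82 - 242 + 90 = 120*c - 240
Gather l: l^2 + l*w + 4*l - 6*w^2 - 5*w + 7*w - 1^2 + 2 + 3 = l^2 + l*(w + 4) - 6*w^2 + 2*w + 4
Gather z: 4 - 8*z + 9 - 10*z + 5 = 18 - 18*z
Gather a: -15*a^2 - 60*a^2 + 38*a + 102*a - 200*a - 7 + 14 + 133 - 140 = -75*a^2 - 60*a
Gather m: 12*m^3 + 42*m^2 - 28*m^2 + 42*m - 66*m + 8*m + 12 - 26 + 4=12*m^3 + 14*m^2 - 16*m - 10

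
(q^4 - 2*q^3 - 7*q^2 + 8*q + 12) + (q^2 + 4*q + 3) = q^4 - 2*q^3 - 6*q^2 + 12*q + 15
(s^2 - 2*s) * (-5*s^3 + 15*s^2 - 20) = -5*s^5 + 25*s^4 - 30*s^3 - 20*s^2 + 40*s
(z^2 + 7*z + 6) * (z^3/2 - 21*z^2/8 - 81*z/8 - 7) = z^5/2 + 7*z^4/8 - 51*z^3/2 - 749*z^2/8 - 439*z/4 - 42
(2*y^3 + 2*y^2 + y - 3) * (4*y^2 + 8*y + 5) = 8*y^5 + 24*y^4 + 30*y^3 + 6*y^2 - 19*y - 15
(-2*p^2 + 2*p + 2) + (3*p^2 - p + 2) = p^2 + p + 4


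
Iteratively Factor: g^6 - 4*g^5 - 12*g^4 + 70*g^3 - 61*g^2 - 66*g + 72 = (g - 3)*(g^5 - g^4 - 15*g^3 + 25*g^2 + 14*g - 24) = (g - 3)*(g + 4)*(g^4 - 5*g^3 + 5*g^2 + 5*g - 6) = (g - 3)*(g - 2)*(g + 4)*(g^3 - 3*g^2 - g + 3) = (g - 3)*(g - 2)*(g - 1)*(g + 4)*(g^2 - 2*g - 3) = (g - 3)*(g - 2)*(g - 1)*(g + 1)*(g + 4)*(g - 3)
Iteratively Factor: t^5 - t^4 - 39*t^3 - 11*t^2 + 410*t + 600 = (t - 5)*(t^4 + 4*t^3 - 19*t^2 - 106*t - 120) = (t - 5)*(t + 4)*(t^3 - 19*t - 30) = (t - 5)*(t + 2)*(t + 4)*(t^2 - 2*t - 15) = (t - 5)^2*(t + 2)*(t + 4)*(t + 3)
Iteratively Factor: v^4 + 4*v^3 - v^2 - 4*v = (v)*(v^3 + 4*v^2 - v - 4) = v*(v + 4)*(v^2 - 1) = v*(v - 1)*(v + 4)*(v + 1)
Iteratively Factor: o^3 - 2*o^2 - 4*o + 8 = (o + 2)*(o^2 - 4*o + 4) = (o - 2)*(o + 2)*(o - 2)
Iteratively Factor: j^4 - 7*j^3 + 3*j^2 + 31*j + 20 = (j - 5)*(j^3 - 2*j^2 - 7*j - 4) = (j - 5)*(j + 1)*(j^2 - 3*j - 4) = (j - 5)*(j - 4)*(j + 1)*(j + 1)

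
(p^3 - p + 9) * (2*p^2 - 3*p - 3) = 2*p^5 - 3*p^4 - 5*p^3 + 21*p^2 - 24*p - 27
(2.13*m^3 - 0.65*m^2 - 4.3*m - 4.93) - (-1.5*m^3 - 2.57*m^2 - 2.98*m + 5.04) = 3.63*m^3 + 1.92*m^2 - 1.32*m - 9.97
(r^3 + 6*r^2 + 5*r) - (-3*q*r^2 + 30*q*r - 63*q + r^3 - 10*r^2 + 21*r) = 3*q*r^2 - 30*q*r + 63*q + 16*r^2 - 16*r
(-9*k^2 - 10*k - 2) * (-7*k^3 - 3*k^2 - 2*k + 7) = 63*k^5 + 97*k^4 + 62*k^3 - 37*k^2 - 66*k - 14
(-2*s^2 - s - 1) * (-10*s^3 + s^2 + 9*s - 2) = 20*s^5 + 8*s^4 - 9*s^3 - 6*s^2 - 7*s + 2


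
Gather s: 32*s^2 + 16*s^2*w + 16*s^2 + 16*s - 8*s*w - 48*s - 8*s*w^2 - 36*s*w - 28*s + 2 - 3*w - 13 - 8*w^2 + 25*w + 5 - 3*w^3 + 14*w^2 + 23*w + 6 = s^2*(16*w + 48) + s*(-8*w^2 - 44*w - 60) - 3*w^3 + 6*w^2 + 45*w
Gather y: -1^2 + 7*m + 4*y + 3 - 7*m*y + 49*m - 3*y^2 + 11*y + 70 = 56*m - 3*y^2 + y*(15 - 7*m) + 72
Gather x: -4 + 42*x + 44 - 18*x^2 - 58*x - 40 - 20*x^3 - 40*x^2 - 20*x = -20*x^3 - 58*x^2 - 36*x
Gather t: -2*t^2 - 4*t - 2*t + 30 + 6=-2*t^2 - 6*t + 36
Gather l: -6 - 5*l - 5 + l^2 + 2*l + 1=l^2 - 3*l - 10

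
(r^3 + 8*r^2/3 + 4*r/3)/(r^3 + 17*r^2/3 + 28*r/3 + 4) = r/(r + 3)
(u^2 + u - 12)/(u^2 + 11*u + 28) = (u - 3)/(u + 7)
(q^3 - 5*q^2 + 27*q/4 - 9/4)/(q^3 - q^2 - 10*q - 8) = (-q^3 + 5*q^2 - 27*q/4 + 9/4)/(-q^3 + q^2 + 10*q + 8)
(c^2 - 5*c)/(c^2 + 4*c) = (c - 5)/(c + 4)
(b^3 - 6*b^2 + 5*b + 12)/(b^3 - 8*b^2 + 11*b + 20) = (b - 3)/(b - 5)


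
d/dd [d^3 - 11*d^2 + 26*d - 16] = 3*d^2 - 22*d + 26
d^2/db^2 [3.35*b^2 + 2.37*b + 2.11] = 6.70000000000000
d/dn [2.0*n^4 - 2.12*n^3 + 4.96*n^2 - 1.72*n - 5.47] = 8.0*n^3 - 6.36*n^2 + 9.92*n - 1.72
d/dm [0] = 0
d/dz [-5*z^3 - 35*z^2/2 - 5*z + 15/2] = -15*z^2 - 35*z - 5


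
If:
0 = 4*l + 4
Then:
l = -1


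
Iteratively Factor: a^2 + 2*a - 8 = (a - 2)*(a + 4)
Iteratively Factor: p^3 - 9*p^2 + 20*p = (p - 5)*(p^2 - 4*p) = (p - 5)*(p - 4)*(p)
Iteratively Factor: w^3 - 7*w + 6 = (w - 1)*(w^2 + w - 6) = (w - 2)*(w - 1)*(w + 3)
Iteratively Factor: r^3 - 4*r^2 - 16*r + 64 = (r - 4)*(r^2 - 16) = (r - 4)*(r + 4)*(r - 4)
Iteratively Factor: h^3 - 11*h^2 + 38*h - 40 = (h - 2)*(h^2 - 9*h + 20) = (h - 4)*(h - 2)*(h - 5)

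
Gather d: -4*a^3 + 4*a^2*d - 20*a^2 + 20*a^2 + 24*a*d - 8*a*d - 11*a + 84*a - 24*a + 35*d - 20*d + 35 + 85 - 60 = -4*a^3 + 49*a + d*(4*a^2 + 16*a + 15) + 60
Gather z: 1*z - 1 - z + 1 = 0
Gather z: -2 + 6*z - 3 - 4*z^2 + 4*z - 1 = -4*z^2 + 10*z - 6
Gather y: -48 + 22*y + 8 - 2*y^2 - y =-2*y^2 + 21*y - 40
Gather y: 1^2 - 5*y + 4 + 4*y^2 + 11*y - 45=4*y^2 + 6*y - 40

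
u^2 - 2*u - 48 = (u - 8)*(u + 6)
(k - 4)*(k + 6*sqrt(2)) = k^2 - 4*k + 6*sqrt(2)*k - 24*sqrt(2)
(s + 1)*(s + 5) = s^2 + 6*s + 5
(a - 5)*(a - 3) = a^2 - 8*a + 15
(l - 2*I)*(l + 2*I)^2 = l^3 + 2*I*l^2 + 4*l + 8*I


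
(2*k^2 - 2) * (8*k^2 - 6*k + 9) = 16*k^4 - 12*k^3 + 2*k^2 + 12*k - 18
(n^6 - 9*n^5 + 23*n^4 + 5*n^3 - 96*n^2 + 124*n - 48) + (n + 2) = n^6 - 9*n^5 + 23*n^4 + 5*n^3 - 96*n^2 + 125*n - 46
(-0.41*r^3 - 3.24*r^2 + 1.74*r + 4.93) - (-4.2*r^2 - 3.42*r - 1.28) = -0.41*r^3 + 0.96*r^2 + 5.16*r + 6.21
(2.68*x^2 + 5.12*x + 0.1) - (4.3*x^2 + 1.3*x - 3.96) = -1.62*x^2 + 3.82*x + 4.06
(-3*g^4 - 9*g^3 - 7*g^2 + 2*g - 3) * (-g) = 3*g^5 + 9*g^4 + 7*g^3 - 2*g^2 + 3*g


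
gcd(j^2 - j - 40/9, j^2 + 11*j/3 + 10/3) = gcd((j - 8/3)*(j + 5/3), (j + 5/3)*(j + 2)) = j + 5/3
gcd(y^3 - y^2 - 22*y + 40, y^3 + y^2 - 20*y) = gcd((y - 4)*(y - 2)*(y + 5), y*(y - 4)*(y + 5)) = y^2 + y - 20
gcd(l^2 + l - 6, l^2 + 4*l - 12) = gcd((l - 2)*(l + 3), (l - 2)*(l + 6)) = l - 2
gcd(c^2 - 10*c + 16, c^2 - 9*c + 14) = c - 2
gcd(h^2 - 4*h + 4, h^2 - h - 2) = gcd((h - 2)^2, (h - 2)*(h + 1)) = h - 2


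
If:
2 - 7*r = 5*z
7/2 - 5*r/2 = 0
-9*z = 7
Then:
No Solution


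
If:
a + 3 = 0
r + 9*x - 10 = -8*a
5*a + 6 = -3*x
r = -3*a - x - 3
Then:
No Solution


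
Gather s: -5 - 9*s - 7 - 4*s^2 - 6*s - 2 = -4*s^2 - 15*s - 14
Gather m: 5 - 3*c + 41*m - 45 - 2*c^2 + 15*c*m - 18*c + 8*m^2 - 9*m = -2*c^2 - 21*c + 8*m^2 + m*(15*c + 32) - 40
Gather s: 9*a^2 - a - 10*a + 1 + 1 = 9*a^2 - 11*a + 2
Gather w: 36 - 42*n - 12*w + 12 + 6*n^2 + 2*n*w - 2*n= 6*n^2 - 44*n + w*(2*n - 12) + 48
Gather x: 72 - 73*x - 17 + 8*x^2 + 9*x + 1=8*x^2 - 64*x + 56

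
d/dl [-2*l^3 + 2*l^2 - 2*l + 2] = -6*l^2 + 4*l - 2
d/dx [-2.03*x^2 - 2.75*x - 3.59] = -4.06*x - 2.75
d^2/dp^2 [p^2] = 2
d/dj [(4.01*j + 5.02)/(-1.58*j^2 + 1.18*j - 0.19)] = (6.3358*j^2 + 15.8632*j - 6.6855)/(2.4964*j^4 - 3.7288*j^3 + 1.9928*j^2 - 0.4484*j + 0.0361)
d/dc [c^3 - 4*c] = 3*c^2 - 4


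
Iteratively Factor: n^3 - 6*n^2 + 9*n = (n - 3)*(n^2 - 3*n) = n*(n - 3)*(n - 3)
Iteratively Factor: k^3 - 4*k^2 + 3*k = (k - 3)*(k^2 - k) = k*(k - 3)*(k - 1)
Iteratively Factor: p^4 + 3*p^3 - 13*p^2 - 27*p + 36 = (p + 4)*(p^3 - p^2 - 9*p + 9) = (p - 3)*(p + 4)*(p^2 + 2*p - 3) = (p - 3)*(p - 1)*(p + 4)*(p + 3)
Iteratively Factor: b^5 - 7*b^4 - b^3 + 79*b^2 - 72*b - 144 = (b - 3)*(b^4 - 4*b^3 - 13*b^2 + 40*b + 48) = (b - 4)*(b - 3)*(b^3 - 13*b - 12) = (b - 4)*(b - 3)*(b + 3)*(b^2 - 3*b - 4) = (b - 4)^2*(b - 3)*(b + 3)*(b + 1)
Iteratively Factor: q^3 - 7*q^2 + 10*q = (q - 5)*(q^2 - 2*q) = (q - 5)*(q - 2)*(q)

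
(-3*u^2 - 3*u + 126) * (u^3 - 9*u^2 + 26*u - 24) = -3*u^5 + 24*u^4 + 75*u^3 - 1140*u^2 + 3348*u - 3024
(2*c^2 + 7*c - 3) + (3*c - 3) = 2*c^2 + 10*c - 6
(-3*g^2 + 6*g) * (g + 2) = -3*g^3 + 12*g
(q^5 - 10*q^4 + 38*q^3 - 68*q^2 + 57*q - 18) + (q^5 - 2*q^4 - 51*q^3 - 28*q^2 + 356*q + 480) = 2*q^5 - 12*q^4 - 13*q^3 - 96*q^2 + 413*q + 462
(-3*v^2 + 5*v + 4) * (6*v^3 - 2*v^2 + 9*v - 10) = -18*v^5 + 36*v^4 - 13*v^3 + 67*v^2 - 14*v - 40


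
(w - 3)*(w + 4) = w^2 + w - 12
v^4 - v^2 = v^2*(v - 1)*(v + 1)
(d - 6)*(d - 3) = d^2 - 9*d + 18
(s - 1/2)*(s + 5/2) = s^2 + 2*s - 5/4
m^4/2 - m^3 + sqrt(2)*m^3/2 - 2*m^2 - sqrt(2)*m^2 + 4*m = m*(m/2 + sqrt(2))*(m - 2)*(m - sqrt(2))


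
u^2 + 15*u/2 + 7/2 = (u + 1/2)*(u + 7)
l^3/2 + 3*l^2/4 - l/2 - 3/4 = (l/2 + 1/2)*(l - 1)*(l + 3/2)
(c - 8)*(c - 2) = c^2 - 10*c + 16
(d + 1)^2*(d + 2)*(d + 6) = d^4 + 10*d^3 + 29*d^2 + 32*d + 12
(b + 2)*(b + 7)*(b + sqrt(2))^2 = b^4 + 2*sqrt(2)*b^3 + 9*b^3 + 16*b^2 + 18*sqrt(2)*b^2 + 18*b + 28*sqrt(2)*b + 28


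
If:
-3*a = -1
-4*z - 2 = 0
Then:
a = 1/3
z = -1/2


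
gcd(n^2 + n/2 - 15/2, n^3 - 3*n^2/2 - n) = 1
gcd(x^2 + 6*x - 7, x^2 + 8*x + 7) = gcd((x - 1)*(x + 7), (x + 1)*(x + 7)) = x + 7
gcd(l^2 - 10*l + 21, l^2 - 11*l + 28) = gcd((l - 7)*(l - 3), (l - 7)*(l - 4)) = l - 7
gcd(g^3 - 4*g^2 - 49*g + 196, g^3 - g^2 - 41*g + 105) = g + 7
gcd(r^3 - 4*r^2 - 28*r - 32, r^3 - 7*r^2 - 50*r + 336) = r - 8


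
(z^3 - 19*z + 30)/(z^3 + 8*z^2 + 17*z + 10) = (z^2 - 5*z + 6)/(z^2 + 3*z + 2)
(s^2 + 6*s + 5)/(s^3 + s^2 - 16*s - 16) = (s + 5)/(s^2 - 16)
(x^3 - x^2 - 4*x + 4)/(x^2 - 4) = x - 1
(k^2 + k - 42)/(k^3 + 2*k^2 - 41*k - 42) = 1/(k + 1)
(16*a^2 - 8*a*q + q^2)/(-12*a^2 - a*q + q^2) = (-4*a + q)/(3*a + q)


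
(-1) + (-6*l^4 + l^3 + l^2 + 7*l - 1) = -6*l^4 + l^3 + l^2 + 7*l - 2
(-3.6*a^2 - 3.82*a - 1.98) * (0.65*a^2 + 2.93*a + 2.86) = -2.34*a^4 - 13.031*a^3 - 22.7756*a^2 - 16.7266*a - 5.6628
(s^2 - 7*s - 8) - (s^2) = -7*s - 8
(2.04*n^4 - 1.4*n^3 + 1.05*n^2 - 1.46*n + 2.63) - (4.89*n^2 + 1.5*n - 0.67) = 2.04*n^4 - 1.4*n^3 - 3.84*n^2 - 2.96*n + 3.3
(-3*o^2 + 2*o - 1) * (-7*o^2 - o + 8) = 21*o^4 - 11*o^3 - 19*o^2 + 17*o - 8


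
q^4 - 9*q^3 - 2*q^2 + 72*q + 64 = (q - 8)*(q - 4)*(q + 1)*(q + 2)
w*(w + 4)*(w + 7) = w^3 + 11*w^2 + 28*w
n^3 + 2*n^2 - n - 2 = (n - 1)*(n + 1)*(n + 2)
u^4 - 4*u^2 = u^2*(u - 2)*(u + 2)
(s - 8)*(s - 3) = s^2 - 11*s + 24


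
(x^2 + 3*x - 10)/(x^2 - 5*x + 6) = (x + 5)/(x - 3)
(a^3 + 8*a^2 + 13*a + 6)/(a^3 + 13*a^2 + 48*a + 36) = (a + 1)/(a + 6)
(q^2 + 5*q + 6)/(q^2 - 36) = (q^2 + 5*q + 6)/(q^2 - 36)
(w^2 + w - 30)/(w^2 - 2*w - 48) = (w - 5)/(w - 8)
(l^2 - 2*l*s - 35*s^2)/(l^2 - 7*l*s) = (l + 5*s)/l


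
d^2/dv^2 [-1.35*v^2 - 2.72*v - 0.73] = -2.70000000000000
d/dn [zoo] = 0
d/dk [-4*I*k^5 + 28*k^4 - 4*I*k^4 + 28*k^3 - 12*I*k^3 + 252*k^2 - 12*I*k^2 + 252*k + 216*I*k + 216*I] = -20*I*k^4 + k^3*(112 - 16*I) + k^2*(84 - 36*I) + k*(504 - 24*I) + 252 + 216*I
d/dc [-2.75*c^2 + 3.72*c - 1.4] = 3.72 - 5.5*c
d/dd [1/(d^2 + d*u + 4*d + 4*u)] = (-2*d - u - 4)/(d^2 + d*u + 4*d + 4*u)^2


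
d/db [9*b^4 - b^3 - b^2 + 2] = b*(36*b^2 - 3*b - 2)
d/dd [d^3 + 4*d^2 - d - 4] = 3*d^2 + 8*d - 1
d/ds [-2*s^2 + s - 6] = 1 - 4*s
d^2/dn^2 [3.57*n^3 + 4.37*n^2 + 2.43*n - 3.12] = 21.42*n + 8.74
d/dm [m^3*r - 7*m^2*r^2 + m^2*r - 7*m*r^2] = r*(3*m^2 - 14*m*r + 2*m - 7*r)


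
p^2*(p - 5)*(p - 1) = p^4 - 6*p^3 + 5*p^2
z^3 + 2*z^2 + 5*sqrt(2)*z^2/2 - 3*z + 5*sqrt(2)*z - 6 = (z + 2)*(z - sqrt(2)/2)*(z + 3*sqrt(2))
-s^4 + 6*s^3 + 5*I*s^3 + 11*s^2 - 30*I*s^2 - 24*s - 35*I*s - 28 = (s - 7)*(s - 4*I)*(I*s + 1)*(I*s + I)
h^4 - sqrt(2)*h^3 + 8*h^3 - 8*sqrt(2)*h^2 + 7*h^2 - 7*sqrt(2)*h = h*(h + 1)*(h + 7)*(h - sqrt(2))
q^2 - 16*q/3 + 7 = (q - 3)*(q - 7/3)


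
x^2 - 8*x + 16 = (x - 4)^2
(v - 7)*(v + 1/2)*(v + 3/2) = v^3 - 5*v^2 - 53*v/4 - 21/4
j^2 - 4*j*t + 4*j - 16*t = (j + 4)*(j - 4*t)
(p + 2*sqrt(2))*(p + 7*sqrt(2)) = p^2 + 9*sqrt(2)*p + 28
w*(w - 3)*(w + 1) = w^3 - 2*w^2 - 3*w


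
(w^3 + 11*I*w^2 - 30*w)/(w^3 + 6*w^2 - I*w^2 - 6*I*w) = (w^2 + 11*I*w - 30)/(w^2 + w*(6 - I) - 6*I)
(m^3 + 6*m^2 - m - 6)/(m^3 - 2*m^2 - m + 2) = (m + 6)/(m - 2)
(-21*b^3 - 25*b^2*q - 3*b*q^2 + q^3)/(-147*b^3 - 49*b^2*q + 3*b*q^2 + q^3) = (b + q)/(7*b + q)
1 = 1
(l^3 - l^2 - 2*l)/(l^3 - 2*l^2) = (l + 1)/l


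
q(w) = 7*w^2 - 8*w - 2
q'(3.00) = 34.00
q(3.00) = 37.00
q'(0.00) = -8.00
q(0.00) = -2.00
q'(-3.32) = -54.48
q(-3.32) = 101.72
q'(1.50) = 13.00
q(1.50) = 1.75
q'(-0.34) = -12.76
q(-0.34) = 1.53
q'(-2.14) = -37.96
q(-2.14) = 47.18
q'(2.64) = 28.96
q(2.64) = 25.67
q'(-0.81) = -19.34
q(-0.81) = 9.07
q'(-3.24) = -53.36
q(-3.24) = 97.40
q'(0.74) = 2.36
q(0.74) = -4.09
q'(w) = 14*w - 8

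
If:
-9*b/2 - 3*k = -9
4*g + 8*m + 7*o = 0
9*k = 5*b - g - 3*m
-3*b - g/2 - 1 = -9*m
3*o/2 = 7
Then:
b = 57/56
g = -457/56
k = 165/112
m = -1/336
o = 14/3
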